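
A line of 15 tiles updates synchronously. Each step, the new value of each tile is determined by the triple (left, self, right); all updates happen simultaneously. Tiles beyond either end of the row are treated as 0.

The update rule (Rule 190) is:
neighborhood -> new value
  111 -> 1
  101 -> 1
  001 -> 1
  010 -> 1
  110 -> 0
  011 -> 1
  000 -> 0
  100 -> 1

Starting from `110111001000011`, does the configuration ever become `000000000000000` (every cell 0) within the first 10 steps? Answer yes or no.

no

101110111100110
111101111011101
111011110111011
110111101110110
101111011101101
111110111011011
111101110110110
111011101101101
110111011011011
101110110110110
step 10 is 101110110110110, still not uniform 0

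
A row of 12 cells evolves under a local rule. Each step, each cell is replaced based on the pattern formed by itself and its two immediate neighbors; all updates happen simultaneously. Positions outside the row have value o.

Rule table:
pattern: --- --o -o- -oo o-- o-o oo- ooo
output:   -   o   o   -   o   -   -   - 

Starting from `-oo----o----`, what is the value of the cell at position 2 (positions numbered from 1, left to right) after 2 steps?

-

---o--ooo--o
o-oooo---oo-
position 2 holds -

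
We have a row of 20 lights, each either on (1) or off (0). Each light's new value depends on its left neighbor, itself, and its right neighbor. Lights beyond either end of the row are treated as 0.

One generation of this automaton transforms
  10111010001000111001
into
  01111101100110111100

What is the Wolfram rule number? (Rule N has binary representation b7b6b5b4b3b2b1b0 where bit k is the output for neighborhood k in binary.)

position 3: 111 → 1  (bit 7 = 1)
position 4: 110 → 1  (bit 6 = 1)
position 1: 101 → 1  (bit 5 = 1)
position 7: 100 → 1  (bit 4 = 1)
position 2: 011 → 1  (bit 3 = 1)
position 0: 010 → 0  (bit 2 = 0)
position 9: 001 → 0  (bit 1 = 0)
position 8: 000 → 1  (bit 0 = 1)
bits b7..b0 = 11111001 = 249

249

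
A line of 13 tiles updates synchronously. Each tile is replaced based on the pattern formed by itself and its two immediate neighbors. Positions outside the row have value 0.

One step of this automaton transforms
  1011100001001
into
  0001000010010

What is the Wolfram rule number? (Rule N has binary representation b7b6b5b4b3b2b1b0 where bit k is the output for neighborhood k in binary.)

130

position 3: 111 → 1  (bit 7 = 1)
position 4: 110 → 0  (bit 6 = 0)
position 1: 101 → 0  (bit 5 = 0)
position 5: 100 → 0  (bit 4 = 0)
position 2: 011 → 0  (bit 3 = 0)
position 0: 010 → 0  (bit 2 = 0)
position 8: 001 → 1  (bit 1 = 1)
position 6: 000 → 0  (bit 0 = 0)
bits b7..b0 = 10000010 = 130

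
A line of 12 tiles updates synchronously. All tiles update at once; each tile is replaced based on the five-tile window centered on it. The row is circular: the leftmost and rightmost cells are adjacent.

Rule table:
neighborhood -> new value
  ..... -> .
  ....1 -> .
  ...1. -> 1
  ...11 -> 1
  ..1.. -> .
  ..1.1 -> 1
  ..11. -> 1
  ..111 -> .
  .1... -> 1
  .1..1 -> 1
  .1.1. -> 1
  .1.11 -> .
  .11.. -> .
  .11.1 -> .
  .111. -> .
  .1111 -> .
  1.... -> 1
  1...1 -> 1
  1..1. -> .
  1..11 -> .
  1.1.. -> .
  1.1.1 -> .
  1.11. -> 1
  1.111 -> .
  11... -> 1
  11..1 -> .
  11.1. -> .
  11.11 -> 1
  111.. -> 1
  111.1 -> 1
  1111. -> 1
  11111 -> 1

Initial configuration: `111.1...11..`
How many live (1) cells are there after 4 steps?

step 1: ..1..1111...
step 2: .1.1...1111.
step 3: .11.111..11.
step 4: .1.1..1..1..
count of 1: 4

4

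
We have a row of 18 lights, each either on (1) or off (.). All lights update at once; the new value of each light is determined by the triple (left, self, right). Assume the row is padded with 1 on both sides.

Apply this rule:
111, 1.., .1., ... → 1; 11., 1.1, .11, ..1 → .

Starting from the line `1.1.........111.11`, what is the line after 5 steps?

..111111111..1...1
1..1111111.1.111..
.1..11111..1..1.1.
.11..111.1.11.1.1.
...1..1..1....1.1.

...1..1..1....1.1.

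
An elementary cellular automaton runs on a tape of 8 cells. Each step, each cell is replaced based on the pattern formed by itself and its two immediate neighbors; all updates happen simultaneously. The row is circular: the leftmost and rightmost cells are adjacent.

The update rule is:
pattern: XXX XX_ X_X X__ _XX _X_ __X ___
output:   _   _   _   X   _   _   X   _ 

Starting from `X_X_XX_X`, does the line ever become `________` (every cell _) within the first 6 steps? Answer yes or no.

yes

step 1: ________
all cells are _ at step 1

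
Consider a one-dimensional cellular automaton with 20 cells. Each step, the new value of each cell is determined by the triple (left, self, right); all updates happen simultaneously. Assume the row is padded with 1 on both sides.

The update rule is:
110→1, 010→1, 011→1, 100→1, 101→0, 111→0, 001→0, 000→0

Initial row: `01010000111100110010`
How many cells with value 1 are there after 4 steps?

01011000100110111010
01011100110110101010
01010110110110101010
01010110110110101010
count of 1: 11

11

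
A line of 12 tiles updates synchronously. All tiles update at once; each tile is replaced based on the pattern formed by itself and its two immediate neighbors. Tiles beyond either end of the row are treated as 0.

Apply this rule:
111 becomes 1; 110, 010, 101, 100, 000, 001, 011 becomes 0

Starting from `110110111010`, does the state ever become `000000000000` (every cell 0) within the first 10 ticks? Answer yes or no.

yes

000000010000
000000000000
all cells are 0 at tick 2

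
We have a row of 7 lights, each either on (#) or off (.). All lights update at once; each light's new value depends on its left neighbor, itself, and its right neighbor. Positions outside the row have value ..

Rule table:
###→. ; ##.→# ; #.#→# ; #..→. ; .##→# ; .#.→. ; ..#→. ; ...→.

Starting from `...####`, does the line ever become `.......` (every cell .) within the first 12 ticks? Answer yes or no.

yes

...#..#
.......
all cells are . at tick 2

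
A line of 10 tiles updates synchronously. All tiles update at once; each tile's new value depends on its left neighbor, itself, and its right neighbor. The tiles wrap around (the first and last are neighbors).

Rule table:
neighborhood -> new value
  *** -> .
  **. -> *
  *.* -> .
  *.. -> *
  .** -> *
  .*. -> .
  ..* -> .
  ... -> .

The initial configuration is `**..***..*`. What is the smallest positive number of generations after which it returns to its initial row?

generation 1: .**.*.**.*
generation 2: .**...**..
generation 3: .***..***.
generation 4: .*.**.*.**
generation 5: ...**...**
generation 6: *..***..**
generation 7: **.*.**.*.
generation 8: **...**...
generation 9: ***..***..
generation 10: *.**.*.**.
generation 11: ..**...**.
generation 12: ..***..***
generation 13: *.*.**.*.*
generation 14: *...**...*
generation 15: **..***..*

15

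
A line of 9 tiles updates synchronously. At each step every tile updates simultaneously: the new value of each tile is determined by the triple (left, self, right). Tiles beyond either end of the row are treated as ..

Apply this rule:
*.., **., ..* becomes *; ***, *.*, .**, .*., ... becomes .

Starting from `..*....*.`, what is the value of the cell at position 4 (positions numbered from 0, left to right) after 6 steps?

.*.*..*.*
*...**...
.*.*.**..
*.....**.
.*...*.**
*.*.*...*
position 4 holds *

*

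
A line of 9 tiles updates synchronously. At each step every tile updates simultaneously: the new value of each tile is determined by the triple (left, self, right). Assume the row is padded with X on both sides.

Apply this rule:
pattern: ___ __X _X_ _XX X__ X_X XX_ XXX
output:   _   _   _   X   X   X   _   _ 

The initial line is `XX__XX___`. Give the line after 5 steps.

_X_X__XX_

__X_X_X__
X__X_X_X_
_X__X_X_X
X_X__X_XX
_X_X__XX_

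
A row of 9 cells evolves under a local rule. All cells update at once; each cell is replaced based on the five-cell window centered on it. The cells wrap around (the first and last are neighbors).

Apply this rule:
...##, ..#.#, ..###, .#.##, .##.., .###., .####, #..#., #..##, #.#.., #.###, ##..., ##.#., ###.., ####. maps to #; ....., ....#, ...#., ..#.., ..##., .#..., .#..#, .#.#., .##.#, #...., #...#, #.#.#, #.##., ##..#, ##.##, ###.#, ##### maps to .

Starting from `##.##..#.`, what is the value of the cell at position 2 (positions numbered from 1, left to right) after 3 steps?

#

....#.###
#...#####
##.###..#
position 2 holds #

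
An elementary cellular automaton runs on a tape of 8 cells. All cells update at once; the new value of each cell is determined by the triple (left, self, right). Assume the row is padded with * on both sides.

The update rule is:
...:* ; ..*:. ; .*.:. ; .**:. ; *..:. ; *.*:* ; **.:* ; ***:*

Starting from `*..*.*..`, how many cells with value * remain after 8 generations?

*...*...
*.*...*.
**..*..*
**......
**.****.
***.****
****.***
*****.**
count of *: 7

7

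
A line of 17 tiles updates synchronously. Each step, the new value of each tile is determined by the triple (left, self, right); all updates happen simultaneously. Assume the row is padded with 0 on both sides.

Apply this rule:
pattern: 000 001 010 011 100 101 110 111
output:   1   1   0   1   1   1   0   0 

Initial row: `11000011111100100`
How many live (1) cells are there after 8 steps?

step 1: 10111110000011011
step 2: 01100001111110110
step 3: 11011111000001101
step 4: 10110000111111010
step 5: 01101111100000101
step 6: 11011000011111010
step 7: 10110111110000101
step 8: 01101100001111010
count of 1: 9

9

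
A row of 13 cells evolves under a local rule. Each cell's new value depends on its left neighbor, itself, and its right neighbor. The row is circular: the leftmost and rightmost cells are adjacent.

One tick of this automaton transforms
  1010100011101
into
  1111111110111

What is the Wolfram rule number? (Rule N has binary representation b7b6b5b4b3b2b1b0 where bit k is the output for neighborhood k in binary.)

127

position 9: 111 → 0  (bit 7 = 0)
position 0: 110 → 1  (bit 6 = 1)
position 1: 101 → 1  (bit 5 = 1)
position 5: 100 → 1  (bit 4 = 1)
position 8: 011 → 1  (bit 3 = 1)
position 2: 010 → 1  (bit 2 = 1)
position 7: 001 → 1  (bit 1 = 1)
position 6: 000 → 1  (bit 0 = 1)
bits b7..b0 = 01111111 = 127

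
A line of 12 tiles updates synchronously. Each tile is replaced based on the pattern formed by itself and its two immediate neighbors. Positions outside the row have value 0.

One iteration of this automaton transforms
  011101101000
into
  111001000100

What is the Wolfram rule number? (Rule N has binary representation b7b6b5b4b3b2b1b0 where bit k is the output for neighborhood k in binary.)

position 2: 111 → 1  (bit 7 = 1)
position 3: 110 → 0  (bit 6 = 0)
position 4: 101 → 0  (bit 5 = 0)
position 9: 100 → 1  (bit 4 = 1)
position 1: 011 → 1  (bit 3 = 1)
position 8: 010 → 0  (bit 2 = 0)
position 0: 001 → 1  (bit 1 = 1)
position 10: 000 → 0  (bit 0 = 0)
bits b7..b0 = 10011010 = 154

154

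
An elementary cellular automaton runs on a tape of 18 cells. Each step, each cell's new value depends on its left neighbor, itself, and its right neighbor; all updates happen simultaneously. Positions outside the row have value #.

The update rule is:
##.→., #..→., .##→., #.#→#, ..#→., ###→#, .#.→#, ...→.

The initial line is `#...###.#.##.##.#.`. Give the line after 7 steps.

step 1: .....#.###..#..###
step 2: .....##.#...#...##
step 3: .......##...#....#
step 4: ............#.....
step 5: ............#.....  (fixed point — unchanged through step 7)

............#.....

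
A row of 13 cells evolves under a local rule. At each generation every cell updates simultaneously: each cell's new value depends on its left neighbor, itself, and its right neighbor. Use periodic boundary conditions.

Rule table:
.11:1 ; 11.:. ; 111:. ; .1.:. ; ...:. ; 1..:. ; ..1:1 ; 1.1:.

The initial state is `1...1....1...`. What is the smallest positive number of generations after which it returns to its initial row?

...1....1...1
..1....1...1.
.1....1...1..
1....1...1...
....1...1...1
...1...1...1.
..1...1...1..
.1...1...1...
1...1...1....
...1...1....1
..1...1....1.
.1...1....1..
1...1....1...

13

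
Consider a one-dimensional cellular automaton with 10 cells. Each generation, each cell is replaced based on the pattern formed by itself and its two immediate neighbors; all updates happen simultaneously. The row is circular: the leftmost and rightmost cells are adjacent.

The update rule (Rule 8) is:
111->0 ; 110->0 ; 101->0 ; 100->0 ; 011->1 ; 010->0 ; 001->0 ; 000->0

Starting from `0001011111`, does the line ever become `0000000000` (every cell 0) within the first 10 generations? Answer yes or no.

yes

generation 1: 0000010000
generation 2: 0000000000
all cells are 0 at generation 2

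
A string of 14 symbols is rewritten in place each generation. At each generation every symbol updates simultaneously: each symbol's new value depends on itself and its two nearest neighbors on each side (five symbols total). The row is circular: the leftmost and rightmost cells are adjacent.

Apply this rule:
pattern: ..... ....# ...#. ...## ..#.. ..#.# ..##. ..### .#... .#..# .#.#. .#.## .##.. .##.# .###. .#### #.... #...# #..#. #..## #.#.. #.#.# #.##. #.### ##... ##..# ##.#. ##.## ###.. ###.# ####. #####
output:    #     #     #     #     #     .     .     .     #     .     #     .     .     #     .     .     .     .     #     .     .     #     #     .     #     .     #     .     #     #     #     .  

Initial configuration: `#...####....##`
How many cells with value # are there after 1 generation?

##.#..###.##..
count of #: 8

8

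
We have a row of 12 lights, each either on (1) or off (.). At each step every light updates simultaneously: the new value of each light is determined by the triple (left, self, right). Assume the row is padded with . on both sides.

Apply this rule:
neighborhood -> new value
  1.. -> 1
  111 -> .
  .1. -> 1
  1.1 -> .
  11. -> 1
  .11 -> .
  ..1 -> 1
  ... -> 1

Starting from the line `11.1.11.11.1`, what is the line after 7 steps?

.........1.1

step 1: .1.1..1..1.1
step 2: 11.1111111.1
step 3: .1.......1.1
step 4: 1111111111.1
step 5: .........1.1
step 6: 1111111111.1  (repeats step 4; period 2)
step 7: .........1.1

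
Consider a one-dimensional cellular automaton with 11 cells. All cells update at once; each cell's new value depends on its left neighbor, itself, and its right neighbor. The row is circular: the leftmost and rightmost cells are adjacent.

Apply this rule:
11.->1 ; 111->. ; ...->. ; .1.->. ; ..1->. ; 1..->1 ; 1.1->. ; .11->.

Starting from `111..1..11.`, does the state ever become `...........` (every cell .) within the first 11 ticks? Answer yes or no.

no

tick 1: ..11..1..1.
tick 2: ...11..1..1
tick 3: 1...11..1..
tick 4: .1...11..1.
tick 5: ..1...11..1
tick 6: 1..1...11..
tick 7: .1..1...11.
tick 8: ..1..1...11
tick 9: 1..1..1...1
tick 10: 11..1..1...
tick 11: .11..1..1..
tick 11 is .11..1..1.., still not uniform .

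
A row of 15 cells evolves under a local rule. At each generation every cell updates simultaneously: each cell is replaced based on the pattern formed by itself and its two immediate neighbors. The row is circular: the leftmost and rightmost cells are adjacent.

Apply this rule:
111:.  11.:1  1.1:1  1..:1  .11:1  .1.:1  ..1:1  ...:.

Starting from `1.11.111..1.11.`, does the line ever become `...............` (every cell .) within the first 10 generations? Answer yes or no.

yes

generation 1: 111111.11111111
generation 2: .....111.......
generation 3: ....11.11......
generation 4: ...1111111.....
generation 5: ..11.....11....
generation 6: .1111...1111...
generation 7: 11..11.11..11..
generation 8: 111111111111111
generation 9: ...............
all cells are . at generation 9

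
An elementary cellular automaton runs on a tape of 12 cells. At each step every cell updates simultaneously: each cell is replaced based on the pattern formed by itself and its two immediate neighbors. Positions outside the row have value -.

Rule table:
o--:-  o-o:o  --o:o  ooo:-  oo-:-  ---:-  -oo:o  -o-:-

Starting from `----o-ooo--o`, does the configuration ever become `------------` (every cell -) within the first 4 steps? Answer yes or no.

no

---o-oo---o-
--o-oo---o--
-o-oo---o---
o-oo---o----
step 4 is o-oo---o----, still not uniform -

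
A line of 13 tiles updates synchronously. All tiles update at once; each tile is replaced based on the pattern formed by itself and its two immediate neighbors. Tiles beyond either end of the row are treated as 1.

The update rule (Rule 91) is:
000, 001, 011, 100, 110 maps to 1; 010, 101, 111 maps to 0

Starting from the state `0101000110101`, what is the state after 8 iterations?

0000111110001
1111100011111
0000111110000
1111100011111  (repeats iteration 2; period 2)
iteration 8: 1111100011111

1111100011111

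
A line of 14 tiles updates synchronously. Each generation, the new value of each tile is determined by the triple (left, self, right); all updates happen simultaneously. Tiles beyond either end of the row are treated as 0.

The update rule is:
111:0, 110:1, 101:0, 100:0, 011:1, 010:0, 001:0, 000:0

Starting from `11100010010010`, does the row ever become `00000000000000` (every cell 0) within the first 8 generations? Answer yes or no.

10100000000000
00000000000000
all cells are 0 at generation 2

yes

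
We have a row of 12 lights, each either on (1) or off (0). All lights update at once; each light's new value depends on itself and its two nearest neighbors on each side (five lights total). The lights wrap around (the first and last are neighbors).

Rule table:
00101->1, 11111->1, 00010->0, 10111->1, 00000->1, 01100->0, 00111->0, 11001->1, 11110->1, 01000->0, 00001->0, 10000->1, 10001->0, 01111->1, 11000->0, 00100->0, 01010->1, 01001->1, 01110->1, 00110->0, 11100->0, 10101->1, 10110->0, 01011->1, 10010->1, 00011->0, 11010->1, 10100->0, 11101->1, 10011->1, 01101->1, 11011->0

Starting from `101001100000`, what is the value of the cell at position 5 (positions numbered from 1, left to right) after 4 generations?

generation 1: 110110001100
generation 2: 010000000011
generation 3: 100111110001
generation 4: 011011100000
position 5 holds 1

1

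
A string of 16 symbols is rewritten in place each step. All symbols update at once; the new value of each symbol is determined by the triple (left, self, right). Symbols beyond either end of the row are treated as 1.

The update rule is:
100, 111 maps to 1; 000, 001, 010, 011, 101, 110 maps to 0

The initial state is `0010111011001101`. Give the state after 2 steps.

0100001000010000

1000010000100000
0100001000010000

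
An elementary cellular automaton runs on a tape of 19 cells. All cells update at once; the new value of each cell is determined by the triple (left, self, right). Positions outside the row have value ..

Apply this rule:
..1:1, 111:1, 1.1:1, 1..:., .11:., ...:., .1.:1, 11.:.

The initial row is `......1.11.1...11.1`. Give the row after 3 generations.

...1111.11..1..11..

.....111..11..1..11
....1.1..1...11.1..
...1111.11..1..11..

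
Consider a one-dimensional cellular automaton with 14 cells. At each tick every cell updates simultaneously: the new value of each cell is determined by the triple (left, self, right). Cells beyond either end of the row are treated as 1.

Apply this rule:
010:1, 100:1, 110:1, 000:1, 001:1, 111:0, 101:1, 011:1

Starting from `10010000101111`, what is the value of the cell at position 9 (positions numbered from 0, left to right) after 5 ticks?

1

11111111111000
00000000001111
11111111111000  (repeats tick 1; period 2)
tick 5: 11111111111000
position 9 holds 1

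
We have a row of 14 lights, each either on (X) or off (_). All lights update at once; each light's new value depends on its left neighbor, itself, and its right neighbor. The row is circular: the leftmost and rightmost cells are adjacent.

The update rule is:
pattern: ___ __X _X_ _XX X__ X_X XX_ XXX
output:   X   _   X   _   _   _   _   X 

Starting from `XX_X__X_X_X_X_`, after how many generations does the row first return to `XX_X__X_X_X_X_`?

generation 1: ___X__X_X_X_X_
generation 2: XX_X__X_X_X_X_

2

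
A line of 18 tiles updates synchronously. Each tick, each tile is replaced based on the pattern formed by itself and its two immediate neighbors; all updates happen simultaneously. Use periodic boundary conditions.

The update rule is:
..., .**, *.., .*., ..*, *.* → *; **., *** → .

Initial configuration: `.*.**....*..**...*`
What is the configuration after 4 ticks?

tick 1: ****.********.****
tick 2: ....**.......**...
tick 3: *****.********.***
tick 4: .....**.......**..

.....**.......**..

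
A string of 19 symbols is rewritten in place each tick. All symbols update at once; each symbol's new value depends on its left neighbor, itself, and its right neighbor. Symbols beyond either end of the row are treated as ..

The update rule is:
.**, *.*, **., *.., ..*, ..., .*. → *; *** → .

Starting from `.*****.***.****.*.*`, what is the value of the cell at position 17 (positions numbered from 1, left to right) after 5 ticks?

*

tick 1: **...***.***..*****
tick 2: ******.***.****...*
tick 3: *....***.***..*****
tick 4: ******.***.****...*  (repeats tick 2; period 2)
tick 5: *....***.***..*****
position 17 holds *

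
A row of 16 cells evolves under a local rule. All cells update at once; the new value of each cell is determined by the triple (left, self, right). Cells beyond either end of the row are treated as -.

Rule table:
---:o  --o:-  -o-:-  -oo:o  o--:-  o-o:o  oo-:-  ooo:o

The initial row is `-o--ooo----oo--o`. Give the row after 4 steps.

o-o--------o-o--

----oo--oo-o----
ooo-o---o-o--ooo
oo-o--o--o---oo-
o-o--------o-o--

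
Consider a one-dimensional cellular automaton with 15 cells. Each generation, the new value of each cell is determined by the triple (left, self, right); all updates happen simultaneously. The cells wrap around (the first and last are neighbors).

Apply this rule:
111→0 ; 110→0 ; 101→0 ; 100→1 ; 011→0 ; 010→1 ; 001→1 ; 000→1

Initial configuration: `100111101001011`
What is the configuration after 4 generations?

100111110000111

011000001111000
100111110000111
011000001111000  (repeats generation 1; period 2)
generation 4: 100111110000111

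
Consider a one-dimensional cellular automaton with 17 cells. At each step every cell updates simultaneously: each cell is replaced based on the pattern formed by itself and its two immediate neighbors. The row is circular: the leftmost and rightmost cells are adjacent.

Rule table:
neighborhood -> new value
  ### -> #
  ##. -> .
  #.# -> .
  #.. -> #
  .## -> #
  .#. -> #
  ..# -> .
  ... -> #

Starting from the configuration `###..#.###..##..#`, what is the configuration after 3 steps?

.#.#.#.##.#.#.#.#

step 1: ##.#.#.##.#.#.#.#
step 2: #..#.#.#..#.#.#.#
step 3: .#.#.#.##.#.#.#.#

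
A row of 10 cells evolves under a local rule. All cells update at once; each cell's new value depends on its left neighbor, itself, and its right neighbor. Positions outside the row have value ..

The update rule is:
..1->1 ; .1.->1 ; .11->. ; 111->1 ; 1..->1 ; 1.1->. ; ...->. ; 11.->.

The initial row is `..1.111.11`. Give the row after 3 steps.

.11..1....
1..1111...
111.11.1..

111.11.1..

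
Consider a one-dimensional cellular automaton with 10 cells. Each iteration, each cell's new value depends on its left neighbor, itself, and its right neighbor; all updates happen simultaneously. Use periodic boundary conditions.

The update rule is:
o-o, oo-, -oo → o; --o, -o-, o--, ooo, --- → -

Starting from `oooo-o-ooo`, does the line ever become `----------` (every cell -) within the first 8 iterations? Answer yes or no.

---oo-oo--
---ooooo--
---o---o--
----------
all cells are - at iteration 4

yes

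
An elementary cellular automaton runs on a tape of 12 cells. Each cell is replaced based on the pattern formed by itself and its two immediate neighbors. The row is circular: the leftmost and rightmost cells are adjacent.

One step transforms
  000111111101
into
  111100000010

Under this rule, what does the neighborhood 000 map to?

At position 1 the neighborhood is 000; the next row has 1 there.

1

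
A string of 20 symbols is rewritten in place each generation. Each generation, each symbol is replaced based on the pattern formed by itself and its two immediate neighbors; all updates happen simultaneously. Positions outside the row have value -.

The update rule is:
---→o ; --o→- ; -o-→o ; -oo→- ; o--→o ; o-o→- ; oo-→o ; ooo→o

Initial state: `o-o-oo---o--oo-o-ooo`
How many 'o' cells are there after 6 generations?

10

o-o--ooo-oo--o-o--oo
o-oo--oo--oo-o-oo--o
o--oo--oo--o-o--oo-o
oo--oo--oo-o-oo--o-o
-oo--oo--o-o--oo-o-o
--oo--oo-o-oo--o-o-o
count of o: 10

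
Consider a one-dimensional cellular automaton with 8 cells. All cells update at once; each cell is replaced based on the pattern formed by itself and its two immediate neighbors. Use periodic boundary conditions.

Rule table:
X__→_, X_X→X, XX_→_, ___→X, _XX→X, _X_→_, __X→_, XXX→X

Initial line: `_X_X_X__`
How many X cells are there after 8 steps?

4

__X_X__X
___X____
XX___XXX
X__X_XXX
____XXXX
_XX_XXX_
_X_XXX__
__XXX__X
count of X: 4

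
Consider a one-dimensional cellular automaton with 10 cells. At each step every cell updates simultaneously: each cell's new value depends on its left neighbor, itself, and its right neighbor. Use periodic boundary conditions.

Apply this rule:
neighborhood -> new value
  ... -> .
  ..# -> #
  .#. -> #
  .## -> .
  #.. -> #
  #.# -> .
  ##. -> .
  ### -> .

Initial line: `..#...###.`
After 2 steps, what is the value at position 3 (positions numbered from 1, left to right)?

.###.#...#
.....##.##
position 3 holds .

.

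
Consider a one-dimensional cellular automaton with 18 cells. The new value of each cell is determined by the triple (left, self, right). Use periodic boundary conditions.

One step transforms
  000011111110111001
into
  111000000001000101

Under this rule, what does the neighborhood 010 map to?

At position 17 the neighborhood is 010; the next row has 1 there.

1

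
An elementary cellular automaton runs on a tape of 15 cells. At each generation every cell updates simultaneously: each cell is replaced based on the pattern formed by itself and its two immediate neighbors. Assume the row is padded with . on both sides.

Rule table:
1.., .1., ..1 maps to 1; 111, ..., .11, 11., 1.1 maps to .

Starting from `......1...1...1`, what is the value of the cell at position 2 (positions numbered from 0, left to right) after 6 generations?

.....111.111.11
....1..........
...111.........
..1...1........
.111.111.......
1.......1......
position 2 holds .

.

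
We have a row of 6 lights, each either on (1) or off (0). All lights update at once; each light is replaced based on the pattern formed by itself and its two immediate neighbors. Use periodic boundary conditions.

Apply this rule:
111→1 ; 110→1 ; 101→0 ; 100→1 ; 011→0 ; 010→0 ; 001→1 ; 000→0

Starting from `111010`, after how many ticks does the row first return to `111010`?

011000
101100
000111
101011
100001
110010
011100
101110
000110
001011
110001
111010

12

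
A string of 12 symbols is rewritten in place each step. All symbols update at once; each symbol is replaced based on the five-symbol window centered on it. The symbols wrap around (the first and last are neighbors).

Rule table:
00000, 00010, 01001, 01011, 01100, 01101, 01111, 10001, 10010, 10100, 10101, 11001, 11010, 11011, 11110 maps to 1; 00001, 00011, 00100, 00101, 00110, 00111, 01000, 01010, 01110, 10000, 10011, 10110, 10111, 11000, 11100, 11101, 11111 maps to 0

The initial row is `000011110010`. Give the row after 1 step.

010001101100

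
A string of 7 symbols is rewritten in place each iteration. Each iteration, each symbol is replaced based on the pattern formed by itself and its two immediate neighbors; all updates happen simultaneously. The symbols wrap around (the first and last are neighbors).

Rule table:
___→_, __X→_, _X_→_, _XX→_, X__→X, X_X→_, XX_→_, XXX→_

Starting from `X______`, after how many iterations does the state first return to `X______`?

7

_X_____
__X____
___X___
____X__
_____X_
______X
X______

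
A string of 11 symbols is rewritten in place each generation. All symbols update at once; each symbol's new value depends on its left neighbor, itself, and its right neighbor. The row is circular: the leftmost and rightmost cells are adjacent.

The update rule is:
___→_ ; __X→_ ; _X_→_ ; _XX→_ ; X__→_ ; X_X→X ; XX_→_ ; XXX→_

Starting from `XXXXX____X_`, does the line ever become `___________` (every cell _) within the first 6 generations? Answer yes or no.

yes

generation 1: __________X
generation 2: ___________
all cells are _ at generation 2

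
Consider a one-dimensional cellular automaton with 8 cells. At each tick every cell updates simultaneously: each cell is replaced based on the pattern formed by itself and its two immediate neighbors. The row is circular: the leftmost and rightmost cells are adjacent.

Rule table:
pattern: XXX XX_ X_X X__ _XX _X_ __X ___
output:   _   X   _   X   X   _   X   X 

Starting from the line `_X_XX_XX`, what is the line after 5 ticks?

___XXXXX

___XX_XX
XXXXX_XX
____X_X_
XXXX___X
___XXXXX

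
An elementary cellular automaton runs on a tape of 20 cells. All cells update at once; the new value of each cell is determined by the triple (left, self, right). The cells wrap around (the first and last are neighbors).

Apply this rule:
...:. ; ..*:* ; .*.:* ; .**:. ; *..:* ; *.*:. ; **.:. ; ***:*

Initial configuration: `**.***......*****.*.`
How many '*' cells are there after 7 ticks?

....*.*....*.***..*.
...**.**..**..*.****
*.*.....**..***..**.
*.**...*..**.*.**...
*...*.****...*...*.*
.*.**..**.*.***.**..
**...**...*..*....*.
count of *: 7

7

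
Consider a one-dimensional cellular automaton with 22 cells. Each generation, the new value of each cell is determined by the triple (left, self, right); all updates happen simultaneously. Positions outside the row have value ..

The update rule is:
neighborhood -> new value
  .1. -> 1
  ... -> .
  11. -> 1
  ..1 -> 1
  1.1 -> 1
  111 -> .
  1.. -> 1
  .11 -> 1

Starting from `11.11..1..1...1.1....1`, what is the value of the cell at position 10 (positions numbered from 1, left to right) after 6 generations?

1

generation 1: 111111111111.11111..11
generation 2: 1..........111...11111
generation 3: 11........11.11.11...1
generation 4: 111......1111111111.11
generation 5: 1.11....11........1111
generation 6: 11111..1111......11..1
position 10 holds 1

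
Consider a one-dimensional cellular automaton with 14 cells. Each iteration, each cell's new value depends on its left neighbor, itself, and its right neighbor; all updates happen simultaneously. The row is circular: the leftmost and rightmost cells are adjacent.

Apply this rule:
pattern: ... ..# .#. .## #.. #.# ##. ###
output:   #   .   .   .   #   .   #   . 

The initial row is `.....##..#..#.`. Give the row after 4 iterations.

.##..##..##...

####..##..#..#
...##..##..#..
##..##..##..##
.##..##..##...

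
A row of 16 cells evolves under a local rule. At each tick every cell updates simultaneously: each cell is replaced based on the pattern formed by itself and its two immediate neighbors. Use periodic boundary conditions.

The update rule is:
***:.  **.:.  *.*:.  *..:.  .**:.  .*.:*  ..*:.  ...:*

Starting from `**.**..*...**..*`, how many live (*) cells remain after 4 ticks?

.......*.*......
******.*.*.*****
.......*.*......  (repeats tick 1; period 2)
tick 4: ******.*.*.*****
count of *: 13

13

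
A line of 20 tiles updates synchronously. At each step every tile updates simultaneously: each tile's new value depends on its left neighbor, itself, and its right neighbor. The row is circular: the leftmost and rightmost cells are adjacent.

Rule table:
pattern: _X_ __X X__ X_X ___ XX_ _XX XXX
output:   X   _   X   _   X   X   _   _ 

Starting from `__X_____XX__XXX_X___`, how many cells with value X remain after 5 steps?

13

step 1: X_XXXXX__XX___X_XXXX
step 2: X_____XX__XXX_X_____
step 3: XXXXX__XX___X_XXXXX_
step 4: ____XX__XXX_X_____X_
step 5: XXX__XX___X_XXXXX_XX
count of X: 13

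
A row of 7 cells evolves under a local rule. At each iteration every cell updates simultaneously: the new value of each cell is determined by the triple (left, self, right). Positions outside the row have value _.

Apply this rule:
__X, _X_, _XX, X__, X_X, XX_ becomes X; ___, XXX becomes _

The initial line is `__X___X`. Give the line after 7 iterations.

iteration 1: _XXX_XX
iteration 2: XX_XXXX
iteration 3: XXXX__X
iteration 4: X__XXXX
iteration 5: XXXX__X  (repeats iteration 3; period 2)
iteration 7: XXXX__X

XXXX__X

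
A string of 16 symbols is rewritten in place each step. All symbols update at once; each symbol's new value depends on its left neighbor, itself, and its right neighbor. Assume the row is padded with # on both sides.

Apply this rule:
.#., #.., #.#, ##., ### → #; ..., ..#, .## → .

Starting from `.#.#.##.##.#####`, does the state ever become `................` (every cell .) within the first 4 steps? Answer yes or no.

no

#####.##.##.####
######.##.##.###
#######.##.##.##
########.##.##.#
step 4 is ########.##.##.#, still not uniform .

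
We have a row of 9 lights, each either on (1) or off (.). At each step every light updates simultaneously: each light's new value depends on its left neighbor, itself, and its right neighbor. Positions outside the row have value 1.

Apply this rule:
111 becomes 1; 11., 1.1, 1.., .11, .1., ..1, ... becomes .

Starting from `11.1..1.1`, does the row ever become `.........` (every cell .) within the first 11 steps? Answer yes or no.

1........
.........
all cells are . at step 2

yes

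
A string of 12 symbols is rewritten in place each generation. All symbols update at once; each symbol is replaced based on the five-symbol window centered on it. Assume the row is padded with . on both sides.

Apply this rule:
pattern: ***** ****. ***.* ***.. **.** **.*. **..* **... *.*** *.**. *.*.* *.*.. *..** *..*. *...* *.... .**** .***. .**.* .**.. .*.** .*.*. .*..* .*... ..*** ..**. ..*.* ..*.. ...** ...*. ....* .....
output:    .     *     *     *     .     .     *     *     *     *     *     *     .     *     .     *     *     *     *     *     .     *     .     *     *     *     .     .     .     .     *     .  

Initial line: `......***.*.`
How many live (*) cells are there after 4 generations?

6

generation 1: ....*.***.**
generation 2: ..*...***.**
generation 3: *..*..***.**
generation 4: ..*...***.**
count of *: 6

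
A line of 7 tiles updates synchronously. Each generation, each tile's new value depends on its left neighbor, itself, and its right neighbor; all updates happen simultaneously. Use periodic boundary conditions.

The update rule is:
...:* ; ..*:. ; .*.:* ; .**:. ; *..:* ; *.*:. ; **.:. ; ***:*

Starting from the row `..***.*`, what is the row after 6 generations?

generation 1: *..*..*
generation 2: .*.**..
generation 3: .*...**
generation 4: .***...
generation 5: ..*.***
generation 6: *.*..*.

*.*..*.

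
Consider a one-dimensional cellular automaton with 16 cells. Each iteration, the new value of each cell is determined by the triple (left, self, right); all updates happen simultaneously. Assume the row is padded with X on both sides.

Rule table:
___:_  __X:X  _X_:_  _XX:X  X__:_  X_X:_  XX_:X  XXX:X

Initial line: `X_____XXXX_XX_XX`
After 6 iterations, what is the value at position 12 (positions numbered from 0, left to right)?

X____XXXXX_XX_XX
X___XXXXXX_XX_XX
X__XXXXXXX_XX_XX
X_XXXXXXXX_XX_XX
X_XXXXXXXX_XX_XX  (fixed point — unchanged through iteration 6)
position 12 holds X

X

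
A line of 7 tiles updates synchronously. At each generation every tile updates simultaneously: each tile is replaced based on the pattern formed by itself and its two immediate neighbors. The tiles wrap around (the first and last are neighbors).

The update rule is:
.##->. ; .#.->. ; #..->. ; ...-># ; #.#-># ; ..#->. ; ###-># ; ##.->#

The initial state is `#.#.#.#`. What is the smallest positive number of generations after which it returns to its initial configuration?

##.#.#.
.##.#.#
#.##.#.
.#.##.#
#.#.##.
.#.#.##
#.#.#.#

7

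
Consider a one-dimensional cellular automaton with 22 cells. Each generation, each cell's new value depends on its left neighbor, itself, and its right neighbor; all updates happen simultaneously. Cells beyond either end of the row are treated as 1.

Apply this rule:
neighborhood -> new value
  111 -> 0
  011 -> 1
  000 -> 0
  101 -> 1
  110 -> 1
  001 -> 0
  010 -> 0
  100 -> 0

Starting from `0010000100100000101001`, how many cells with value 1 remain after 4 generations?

generation 1: 0000000000000000010001
generation 2: 0000000000000000000001
generation 3: 0000000000000000000001  (fixed point — unchanged through generation 4)
count of 1: 1

1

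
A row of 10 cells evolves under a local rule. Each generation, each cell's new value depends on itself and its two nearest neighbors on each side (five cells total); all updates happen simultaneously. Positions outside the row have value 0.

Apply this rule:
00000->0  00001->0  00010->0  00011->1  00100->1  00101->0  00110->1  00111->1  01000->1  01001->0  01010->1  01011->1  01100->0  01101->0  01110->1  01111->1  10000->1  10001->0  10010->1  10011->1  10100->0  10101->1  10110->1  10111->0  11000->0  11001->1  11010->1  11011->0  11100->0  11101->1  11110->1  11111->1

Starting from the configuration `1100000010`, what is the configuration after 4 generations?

generation 1: 1001000011
generation 2: 1011110110
generation 3: 0101110100
generation 4: 0010111011

0010111011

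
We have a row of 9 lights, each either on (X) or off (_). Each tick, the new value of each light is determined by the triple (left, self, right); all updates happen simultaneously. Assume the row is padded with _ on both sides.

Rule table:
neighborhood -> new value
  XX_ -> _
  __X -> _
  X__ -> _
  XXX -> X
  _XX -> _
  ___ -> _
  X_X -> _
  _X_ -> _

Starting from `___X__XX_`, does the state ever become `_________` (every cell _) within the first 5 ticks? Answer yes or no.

tick 1: _________
all cells are _ at tick 1

yes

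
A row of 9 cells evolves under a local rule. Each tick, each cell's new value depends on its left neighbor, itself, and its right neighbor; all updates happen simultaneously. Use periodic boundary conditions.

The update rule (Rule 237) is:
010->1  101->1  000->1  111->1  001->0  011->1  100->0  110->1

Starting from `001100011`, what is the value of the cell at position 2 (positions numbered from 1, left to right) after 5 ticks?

0

001101011
001111111
001111111  (fixed point — unchanged through tick 5)
position 2 holds 0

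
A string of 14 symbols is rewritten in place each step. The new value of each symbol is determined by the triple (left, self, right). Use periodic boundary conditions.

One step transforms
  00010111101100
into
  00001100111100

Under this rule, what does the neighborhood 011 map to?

At position 5 the neighborhood is 011; the next row has 1 there.

1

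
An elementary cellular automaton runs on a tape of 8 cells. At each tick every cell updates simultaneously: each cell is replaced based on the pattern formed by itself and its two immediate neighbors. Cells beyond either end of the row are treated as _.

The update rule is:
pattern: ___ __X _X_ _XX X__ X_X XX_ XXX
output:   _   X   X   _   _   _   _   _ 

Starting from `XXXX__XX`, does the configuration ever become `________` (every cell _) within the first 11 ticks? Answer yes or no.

_____X__
____XX__
___X____
__XX____
_X______
XX______
________
all cells are _ at tick 7

yes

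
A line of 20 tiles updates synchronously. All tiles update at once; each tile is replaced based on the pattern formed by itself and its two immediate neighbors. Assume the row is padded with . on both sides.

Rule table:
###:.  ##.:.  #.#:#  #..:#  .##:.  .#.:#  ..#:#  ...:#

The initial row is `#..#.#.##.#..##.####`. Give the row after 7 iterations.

iteration 1: #######..####..#....
iteration 2: .......##....#######
iteration 3: #######..####.......
iteration 4: .......##....#######  (repeats iteration 2; period 2)
iteration 7: #######..####.......

#######..####.......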